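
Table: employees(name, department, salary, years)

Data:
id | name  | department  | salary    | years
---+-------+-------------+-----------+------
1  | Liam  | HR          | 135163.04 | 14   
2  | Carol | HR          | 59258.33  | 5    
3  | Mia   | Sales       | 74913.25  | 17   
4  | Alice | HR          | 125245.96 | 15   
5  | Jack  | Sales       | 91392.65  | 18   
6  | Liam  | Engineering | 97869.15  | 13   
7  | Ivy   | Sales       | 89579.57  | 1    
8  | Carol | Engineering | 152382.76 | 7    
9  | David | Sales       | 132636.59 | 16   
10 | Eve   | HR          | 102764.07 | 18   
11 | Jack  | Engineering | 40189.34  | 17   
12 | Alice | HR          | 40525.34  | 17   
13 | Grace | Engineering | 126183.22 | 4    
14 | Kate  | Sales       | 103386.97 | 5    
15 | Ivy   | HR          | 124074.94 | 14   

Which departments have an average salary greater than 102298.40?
SELECT department, AVG(salary)
FROM employees
GROUP BY department
HAVING AVG(salary) > 102298.40

Result:
  Engineering: avg=104156.12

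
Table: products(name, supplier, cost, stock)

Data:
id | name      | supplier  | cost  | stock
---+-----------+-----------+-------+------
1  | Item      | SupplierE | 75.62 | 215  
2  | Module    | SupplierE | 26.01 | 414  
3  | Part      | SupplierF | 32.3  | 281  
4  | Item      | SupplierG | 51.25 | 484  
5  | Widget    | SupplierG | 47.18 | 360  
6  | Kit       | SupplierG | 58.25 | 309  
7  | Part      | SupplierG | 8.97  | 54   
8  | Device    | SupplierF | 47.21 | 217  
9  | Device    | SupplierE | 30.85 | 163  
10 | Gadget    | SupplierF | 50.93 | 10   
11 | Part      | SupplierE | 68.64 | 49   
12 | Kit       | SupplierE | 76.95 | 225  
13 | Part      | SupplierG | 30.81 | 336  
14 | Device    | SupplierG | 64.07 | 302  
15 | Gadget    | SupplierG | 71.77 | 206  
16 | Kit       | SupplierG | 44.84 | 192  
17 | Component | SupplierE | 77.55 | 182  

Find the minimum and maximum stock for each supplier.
SELECT supplier, MIN(stock), MAX(stock)
FROM products
GROUP BY supplier

Result:
  SupplierE: min=49, max=414
  SupplierF: min=10, max=281
  SupplierG: min=54, max=484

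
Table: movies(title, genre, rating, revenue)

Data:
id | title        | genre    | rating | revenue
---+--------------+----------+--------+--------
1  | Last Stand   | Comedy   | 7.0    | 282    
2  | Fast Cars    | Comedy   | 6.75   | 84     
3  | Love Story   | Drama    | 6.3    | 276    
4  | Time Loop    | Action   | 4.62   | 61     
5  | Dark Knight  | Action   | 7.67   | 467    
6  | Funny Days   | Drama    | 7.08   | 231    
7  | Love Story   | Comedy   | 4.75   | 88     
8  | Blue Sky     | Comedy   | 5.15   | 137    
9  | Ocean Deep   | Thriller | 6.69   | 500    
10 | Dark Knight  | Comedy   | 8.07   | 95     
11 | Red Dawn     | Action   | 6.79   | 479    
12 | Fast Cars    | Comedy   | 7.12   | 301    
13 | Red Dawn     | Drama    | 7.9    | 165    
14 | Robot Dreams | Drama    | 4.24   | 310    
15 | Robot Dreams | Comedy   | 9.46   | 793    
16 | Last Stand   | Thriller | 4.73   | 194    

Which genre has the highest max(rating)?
SELECT genre, MAX(rating) as val
FROM movies
GROUP BY genre
ORDER BY val DESC
LIMIT 1

Result: Comedy with max(rating) = 9.46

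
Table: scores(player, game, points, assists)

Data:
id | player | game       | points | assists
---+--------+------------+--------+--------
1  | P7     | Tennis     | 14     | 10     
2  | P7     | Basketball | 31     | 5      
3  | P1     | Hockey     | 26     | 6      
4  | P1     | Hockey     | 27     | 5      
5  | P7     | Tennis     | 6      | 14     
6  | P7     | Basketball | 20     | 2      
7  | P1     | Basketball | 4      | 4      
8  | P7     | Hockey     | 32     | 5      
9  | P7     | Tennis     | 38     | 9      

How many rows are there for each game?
SELECT game, COUNT(*) as count
FROM scores
GROUP BY game

Result:
  Basketball: 3
  Hockey: 3
  Tennis: 3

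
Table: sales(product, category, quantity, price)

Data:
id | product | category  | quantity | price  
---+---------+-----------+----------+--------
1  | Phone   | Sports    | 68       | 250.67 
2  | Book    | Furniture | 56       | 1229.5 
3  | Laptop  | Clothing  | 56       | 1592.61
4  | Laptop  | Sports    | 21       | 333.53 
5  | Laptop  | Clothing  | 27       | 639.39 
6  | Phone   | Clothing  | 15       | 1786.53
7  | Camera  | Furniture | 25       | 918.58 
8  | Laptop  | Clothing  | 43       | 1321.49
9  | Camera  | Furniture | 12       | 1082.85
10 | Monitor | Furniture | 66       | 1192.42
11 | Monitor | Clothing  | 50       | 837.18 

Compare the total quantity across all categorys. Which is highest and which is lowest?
SELECT category, SUM(quantity)
FROM sales
GROUP BY category
ORDER BY SUM(quantity)

All groups:
  Sports: 89
  Furniture: 159
  Clothing: 191

Highest: Clothing (191)
Lowest: Sports (89)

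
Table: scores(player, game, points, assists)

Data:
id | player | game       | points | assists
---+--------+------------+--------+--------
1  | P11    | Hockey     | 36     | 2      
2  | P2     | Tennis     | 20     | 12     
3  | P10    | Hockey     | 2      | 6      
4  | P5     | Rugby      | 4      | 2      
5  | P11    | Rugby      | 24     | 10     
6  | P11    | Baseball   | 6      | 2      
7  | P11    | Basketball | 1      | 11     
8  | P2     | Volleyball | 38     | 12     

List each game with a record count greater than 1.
SELECT game, COUNT(*) as cnt
FROM scores
GROUP BY game
HAVING COUNT(*) > 1

Result:
  Hockey: 2
  Rugby: 2

Note: HAVING filters groups after aggregation, WHERE filters rows before.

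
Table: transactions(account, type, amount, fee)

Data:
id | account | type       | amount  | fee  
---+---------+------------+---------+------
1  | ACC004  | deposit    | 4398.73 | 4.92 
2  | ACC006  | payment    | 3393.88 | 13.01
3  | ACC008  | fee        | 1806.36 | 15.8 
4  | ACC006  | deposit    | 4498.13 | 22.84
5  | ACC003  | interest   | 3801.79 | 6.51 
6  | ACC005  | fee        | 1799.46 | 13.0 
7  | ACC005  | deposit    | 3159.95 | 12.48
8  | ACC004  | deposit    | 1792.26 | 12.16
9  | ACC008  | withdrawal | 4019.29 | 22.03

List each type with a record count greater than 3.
SELECT type, COUNT(*) as cnt
FROM transactions
GROUP BY type
HAVING COUNT(*) > 3

Result:
  deposit: 4

Note: HAVING filters groups after aggregation, WHERE filters rows before.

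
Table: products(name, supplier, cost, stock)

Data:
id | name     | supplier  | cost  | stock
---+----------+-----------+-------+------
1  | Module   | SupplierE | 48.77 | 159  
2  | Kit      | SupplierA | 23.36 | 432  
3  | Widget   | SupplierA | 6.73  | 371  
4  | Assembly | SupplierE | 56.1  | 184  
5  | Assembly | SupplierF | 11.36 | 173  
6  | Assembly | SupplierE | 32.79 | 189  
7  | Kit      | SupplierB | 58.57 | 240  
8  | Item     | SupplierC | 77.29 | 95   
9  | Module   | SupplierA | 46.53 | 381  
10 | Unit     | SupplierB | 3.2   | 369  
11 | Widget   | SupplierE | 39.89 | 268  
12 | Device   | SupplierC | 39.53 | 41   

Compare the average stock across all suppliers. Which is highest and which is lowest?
SELECT supplier, AVG(stock)
FROM products
GROUP BY supplier
ORDER BY AVG(stock)

All groups:
  SupplierC: 68.00
  SupplierF: 173.00
  SupplierE: 200.00
  SupplierB: 304.50
  SupplierA: 394.67

Highest: SupplierA (394.67)
Lowest: SupplierC (68.00)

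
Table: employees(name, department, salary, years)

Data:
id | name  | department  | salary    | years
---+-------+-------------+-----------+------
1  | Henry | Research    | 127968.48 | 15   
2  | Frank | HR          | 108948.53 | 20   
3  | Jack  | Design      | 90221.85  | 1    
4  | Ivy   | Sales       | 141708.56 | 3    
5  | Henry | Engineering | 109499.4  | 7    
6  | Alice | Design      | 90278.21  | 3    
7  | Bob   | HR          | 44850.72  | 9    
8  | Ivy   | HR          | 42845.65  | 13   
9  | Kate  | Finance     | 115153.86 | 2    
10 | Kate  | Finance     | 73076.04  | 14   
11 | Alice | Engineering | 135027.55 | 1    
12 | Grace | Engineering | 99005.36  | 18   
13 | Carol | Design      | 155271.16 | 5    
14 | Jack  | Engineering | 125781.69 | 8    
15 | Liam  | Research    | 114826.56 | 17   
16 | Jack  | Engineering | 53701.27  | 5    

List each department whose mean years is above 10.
SELECT department, AVG(years)
FROM employees
GROUP BY department
HAVING AVG(years) > 10

Result:
  HR: avg=14.00
  Research: avg=16.00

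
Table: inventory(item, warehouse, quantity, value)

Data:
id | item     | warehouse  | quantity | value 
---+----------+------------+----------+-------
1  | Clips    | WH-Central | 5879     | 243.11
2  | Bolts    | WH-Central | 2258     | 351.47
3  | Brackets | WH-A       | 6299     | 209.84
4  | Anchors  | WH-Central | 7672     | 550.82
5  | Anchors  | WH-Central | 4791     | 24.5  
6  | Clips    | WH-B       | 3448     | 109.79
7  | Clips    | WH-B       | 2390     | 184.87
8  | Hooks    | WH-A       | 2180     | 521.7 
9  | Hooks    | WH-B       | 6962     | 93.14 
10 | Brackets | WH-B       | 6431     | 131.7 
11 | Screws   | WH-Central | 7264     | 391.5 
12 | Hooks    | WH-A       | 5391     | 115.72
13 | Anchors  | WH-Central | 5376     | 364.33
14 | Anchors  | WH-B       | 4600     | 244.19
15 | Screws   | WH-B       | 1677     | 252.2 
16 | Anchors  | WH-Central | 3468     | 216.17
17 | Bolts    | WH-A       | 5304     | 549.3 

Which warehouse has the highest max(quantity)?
SELECT warehouse, MAX(quantity) as val
FROM inventory
GROUP BY warehouse
ORDER BY val DESC
LIMIT 1

Result: WH-Central with max(quantity) = 7672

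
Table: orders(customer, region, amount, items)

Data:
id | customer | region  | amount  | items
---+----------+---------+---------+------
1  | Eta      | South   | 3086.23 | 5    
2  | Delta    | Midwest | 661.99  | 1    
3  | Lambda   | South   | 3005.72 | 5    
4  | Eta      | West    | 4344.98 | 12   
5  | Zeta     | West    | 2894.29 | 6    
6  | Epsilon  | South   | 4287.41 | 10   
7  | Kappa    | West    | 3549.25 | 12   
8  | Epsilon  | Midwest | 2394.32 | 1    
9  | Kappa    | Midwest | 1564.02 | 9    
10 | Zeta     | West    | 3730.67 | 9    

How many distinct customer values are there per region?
SELECT region, COUNT(DISTINCT customer)
FROM orders
GROUP BY region

Result:
  Midwest: 3 distinct
  South: 3 distinct
  West: 3 distinct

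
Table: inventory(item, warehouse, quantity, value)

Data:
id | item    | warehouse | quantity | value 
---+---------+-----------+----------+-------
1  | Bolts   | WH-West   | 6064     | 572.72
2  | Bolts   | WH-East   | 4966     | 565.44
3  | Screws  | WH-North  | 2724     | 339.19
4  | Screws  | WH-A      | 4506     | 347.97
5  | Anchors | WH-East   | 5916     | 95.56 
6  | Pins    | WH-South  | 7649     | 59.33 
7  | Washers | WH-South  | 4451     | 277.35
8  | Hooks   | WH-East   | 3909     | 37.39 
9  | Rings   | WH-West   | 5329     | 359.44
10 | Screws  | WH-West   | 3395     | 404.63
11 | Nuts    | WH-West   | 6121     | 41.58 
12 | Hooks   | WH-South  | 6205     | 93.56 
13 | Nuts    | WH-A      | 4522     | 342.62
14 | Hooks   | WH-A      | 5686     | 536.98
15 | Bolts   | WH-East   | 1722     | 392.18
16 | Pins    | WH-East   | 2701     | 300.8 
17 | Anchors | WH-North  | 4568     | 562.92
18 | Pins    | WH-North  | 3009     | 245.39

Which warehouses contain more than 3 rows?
SELECT warehouse, COUNT(*) as cnt
FROM inventory
GROUP BY warehouse
HAVING COUNT(*) > 3

Result:
  WH-East: 5
  WH-West: 4

Note: HAVING filters groups after aggregation, WHERE filters rows before.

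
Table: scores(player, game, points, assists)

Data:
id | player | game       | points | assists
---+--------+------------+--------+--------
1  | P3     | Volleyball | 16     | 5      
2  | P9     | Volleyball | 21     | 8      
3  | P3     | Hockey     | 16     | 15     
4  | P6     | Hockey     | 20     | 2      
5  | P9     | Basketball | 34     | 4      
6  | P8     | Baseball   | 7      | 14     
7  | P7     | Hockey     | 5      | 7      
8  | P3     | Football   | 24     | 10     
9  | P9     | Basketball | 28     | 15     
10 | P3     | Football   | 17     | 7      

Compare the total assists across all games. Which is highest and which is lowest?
SELECT game, SUM(assists)
FROM scores
GROUP BY game
ORDER BY SUM(assists)

All groups:
  Volleyball: 13
  Baseball: 14
  Football: 17
  Basketball: 19
  Hockey: 24

Highest: Hockey (24)
Lowest: Volleyball (13)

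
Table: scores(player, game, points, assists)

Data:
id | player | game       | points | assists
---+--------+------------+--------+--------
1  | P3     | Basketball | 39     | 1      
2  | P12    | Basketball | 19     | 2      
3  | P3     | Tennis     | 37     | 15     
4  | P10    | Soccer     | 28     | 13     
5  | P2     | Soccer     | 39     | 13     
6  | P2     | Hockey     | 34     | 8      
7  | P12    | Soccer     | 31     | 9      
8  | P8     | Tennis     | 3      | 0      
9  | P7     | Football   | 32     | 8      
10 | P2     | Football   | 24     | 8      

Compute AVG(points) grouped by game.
SELECT game, AVG(points) as result
FROM scores
GROUP BY game

Result:
  Basketball: 29.00
  Football: 28.00
  Hockey: 34.00
  Soccer: 32.67
  Tennis: 20.00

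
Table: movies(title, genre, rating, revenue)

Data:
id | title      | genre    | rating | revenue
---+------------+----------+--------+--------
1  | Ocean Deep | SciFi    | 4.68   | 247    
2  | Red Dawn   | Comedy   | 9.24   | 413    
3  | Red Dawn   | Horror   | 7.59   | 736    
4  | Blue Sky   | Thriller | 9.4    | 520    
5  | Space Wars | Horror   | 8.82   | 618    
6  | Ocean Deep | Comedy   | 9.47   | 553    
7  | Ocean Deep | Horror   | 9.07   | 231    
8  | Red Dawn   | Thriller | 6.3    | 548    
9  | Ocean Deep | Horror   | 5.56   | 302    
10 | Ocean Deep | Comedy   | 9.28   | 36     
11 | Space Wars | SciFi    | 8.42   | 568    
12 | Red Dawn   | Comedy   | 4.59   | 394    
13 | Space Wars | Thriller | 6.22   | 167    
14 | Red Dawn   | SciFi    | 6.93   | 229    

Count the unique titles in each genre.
SELECT genre, COUNT(DISTINCT title)
FROM movies
GROUP BY genre

Result:
  Comedy: 2 distinct
  Horror: 3 distinct
  SciFi: 3 distinct
  Thriller: 3 distinct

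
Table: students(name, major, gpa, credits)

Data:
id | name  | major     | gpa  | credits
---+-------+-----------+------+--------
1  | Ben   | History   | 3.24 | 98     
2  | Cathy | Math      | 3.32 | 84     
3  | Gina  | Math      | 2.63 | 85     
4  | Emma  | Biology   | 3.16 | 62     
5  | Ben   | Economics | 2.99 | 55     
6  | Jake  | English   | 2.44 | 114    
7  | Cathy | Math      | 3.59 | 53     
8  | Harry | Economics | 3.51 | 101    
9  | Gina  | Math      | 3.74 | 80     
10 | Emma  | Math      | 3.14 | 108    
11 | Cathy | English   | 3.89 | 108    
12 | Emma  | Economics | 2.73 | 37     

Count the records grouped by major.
SELECT major, COUNT(*) as count
FROM students
GROUP BY major

Result:
  Biology: 1
  Economics: 3
  English: 2
  History: 1
  Math: 5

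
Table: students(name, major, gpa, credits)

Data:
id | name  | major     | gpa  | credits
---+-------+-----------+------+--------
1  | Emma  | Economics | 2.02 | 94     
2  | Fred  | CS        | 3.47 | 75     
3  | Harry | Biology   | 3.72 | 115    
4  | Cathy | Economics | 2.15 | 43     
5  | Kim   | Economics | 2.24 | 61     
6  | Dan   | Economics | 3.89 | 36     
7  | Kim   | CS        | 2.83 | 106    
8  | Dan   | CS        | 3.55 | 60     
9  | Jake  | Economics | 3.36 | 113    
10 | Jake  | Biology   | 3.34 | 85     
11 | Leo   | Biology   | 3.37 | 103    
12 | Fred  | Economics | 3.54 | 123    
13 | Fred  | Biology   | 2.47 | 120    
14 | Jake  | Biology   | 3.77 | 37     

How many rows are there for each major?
SELECT major, COUNT(*) as count
FROM students
GROUP BY major

Result:
  Biology: 5
  CS: 3
  Economics: 6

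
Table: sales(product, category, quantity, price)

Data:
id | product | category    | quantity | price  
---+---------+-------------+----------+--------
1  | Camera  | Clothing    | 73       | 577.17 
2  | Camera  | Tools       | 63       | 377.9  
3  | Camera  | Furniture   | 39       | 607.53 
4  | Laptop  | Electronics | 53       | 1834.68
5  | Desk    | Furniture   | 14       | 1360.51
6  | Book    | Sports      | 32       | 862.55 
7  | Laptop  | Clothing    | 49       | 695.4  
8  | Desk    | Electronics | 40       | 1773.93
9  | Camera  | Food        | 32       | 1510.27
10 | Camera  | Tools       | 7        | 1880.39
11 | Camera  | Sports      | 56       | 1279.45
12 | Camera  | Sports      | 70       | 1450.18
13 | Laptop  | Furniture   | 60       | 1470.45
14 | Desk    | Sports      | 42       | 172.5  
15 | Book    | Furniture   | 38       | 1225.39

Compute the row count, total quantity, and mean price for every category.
SELECT category,
       COUNT(*) as cnt,
       SUM(quantity) as total_quantity,
       AVG(price) as avg_price
FROM sales
GROUP BY category

Result:
  Clothing: 2 records, 122 total quantity, 636.29 avg price
  Electronics: 2 records, 93 total quantity, 1804.31 avg price
  Food: 1 records, 32 total quantity, 1510.27 avg price
  Furniture: 4 records, 151 total quantity, 1165.97 avg price
  Sports: 4 records, 200 total quantity, 941.17 avg price
  Tools: 2 records, 70 total quantity, 1129.15 avg price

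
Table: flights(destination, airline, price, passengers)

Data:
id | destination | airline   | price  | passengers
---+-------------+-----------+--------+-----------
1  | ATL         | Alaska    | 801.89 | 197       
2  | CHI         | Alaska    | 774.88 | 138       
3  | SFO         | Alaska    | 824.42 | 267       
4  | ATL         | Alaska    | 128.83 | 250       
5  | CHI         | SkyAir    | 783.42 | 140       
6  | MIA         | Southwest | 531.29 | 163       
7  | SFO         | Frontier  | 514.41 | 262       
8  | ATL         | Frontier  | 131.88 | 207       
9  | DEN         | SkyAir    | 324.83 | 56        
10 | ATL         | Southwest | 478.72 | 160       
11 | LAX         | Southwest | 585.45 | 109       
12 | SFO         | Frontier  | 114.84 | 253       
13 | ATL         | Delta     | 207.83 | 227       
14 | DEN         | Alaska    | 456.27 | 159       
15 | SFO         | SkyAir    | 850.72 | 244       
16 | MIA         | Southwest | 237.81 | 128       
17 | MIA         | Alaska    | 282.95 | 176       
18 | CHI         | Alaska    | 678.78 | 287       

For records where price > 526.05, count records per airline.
SELECT airline, COUNT(*)
FROM flights
WHERE price > 526.05
GROUP BY airline

Note: WHERE filters rows before grouping.

Result:
  Alaska: 4
  SkyAir: 2
  Southwest: 2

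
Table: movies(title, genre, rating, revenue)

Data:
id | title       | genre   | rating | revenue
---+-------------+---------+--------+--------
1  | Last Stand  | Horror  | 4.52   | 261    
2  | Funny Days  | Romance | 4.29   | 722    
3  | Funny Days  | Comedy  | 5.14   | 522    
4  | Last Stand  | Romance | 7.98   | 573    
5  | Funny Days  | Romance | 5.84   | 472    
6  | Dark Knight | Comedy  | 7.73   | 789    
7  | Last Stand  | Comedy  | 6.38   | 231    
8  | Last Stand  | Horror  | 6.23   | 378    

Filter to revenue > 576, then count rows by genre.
SELECT genre, COUNT(*)
FROM movies
WHERE revenue > 576
GROUP BY genre

Note: WHERE filters rows before grouping.

Result:
  Comedy: 1
  Romance: 1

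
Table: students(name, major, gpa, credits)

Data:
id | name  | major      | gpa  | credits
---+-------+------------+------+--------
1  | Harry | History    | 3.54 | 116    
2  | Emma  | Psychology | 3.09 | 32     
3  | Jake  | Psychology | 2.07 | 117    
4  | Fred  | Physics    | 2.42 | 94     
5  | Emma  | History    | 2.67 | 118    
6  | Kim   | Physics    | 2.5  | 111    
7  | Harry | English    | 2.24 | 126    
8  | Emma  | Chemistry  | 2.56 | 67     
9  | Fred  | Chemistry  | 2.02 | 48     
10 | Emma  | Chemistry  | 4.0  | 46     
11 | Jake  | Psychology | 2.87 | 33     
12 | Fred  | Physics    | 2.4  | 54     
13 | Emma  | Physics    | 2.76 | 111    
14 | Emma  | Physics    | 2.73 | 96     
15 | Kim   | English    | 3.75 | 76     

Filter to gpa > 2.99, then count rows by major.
SELECT major, COUNT(*)
FROM students
WHERE gpa > 2.99
GROUP BY major

Note: WHERE filters rows before grouping.

Result:
  Chemistry: 1
  English: 1
  History: 1
  Psychology: 1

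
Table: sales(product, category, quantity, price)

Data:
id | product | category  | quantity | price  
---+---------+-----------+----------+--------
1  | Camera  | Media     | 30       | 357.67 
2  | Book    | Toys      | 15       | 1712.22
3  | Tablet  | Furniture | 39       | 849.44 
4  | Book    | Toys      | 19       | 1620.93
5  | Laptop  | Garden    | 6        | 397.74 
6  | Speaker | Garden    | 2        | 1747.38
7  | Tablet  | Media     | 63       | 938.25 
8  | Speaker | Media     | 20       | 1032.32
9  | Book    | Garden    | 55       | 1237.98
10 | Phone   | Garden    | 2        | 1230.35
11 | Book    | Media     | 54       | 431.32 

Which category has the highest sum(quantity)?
SELECT category, SUM(quantity) as val
FROM sales
GROUP BY category
ORDER BY val DESC
LIMIT 1

Result: Media with sum(quantity) = 167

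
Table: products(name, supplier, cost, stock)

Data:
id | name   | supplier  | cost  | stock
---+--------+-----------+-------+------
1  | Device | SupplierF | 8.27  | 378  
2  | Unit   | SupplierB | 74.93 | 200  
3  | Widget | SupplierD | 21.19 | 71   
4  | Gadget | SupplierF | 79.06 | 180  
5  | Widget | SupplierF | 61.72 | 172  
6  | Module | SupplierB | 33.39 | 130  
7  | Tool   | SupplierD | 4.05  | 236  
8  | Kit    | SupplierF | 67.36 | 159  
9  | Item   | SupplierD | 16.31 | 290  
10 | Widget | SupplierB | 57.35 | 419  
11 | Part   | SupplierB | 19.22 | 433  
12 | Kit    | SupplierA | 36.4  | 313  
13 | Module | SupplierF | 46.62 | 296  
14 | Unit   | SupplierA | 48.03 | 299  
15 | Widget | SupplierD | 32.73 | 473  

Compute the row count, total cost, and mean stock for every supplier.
SELECT supplier,
       COUNT(*) as cnt,
       SUM(cost) as total_cost,
       AVG(stock) as avg_stock
FROM products
GROUP BY supplier

Result:
  SupplierA: 2 records, 84.43 total cost, 306.00 avg stock
  SupplierB: 4 records, 184.89 total cost, 295.50 avg stock
  SupplierD: 4 records, 74.28 total cost, 267.50 avg stock
  SupplierF: 5 records, 263.03 total cost, 237.00 avg stock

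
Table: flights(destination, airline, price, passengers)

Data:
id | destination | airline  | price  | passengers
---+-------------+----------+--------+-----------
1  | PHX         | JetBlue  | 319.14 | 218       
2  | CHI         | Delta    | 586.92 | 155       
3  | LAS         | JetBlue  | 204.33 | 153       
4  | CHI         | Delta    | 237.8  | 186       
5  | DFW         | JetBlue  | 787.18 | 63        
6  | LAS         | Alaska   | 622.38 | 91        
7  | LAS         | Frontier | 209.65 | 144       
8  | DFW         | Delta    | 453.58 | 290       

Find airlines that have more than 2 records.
SELECT airline, COUNT(*) as cnt
FROM flights
GROUP BY airline
HAVING COUNT(*) > 2

Result:
  Delta: 3
  JetBlue: 3

Note: HAVING filters groups after aggregation, WHERE filters rows before.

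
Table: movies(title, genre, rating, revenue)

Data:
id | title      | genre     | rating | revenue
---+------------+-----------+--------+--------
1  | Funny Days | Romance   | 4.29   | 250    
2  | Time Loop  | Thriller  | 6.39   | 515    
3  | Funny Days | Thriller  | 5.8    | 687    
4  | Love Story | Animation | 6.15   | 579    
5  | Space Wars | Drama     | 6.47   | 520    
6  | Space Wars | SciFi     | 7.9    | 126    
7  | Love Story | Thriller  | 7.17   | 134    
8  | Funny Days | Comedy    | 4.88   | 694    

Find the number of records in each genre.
SELECT genre, COUNT(*) as count
FROM movies
GROUP BY genre

Result:
  Animation: 1
  Comedy: 1
  Drama: 1
  Romance: 1
  SciFi: 1
  Thriller: 3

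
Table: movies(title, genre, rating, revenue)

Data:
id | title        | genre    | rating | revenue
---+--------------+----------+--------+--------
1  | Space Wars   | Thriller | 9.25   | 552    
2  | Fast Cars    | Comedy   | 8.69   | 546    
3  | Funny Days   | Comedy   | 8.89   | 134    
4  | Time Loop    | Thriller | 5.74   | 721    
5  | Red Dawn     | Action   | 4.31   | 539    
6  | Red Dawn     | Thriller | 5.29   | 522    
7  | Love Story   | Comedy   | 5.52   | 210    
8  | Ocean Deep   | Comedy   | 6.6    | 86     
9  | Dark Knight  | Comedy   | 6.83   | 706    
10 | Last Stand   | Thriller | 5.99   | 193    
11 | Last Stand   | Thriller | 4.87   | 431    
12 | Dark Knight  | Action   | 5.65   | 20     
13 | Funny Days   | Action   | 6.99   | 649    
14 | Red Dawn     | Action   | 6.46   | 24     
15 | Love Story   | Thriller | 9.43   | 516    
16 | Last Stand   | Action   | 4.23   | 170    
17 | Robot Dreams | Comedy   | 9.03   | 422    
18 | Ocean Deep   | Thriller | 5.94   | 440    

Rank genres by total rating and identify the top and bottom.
SELECT genre, SUM(rating)
FROM movies
GROUP BY genre
ORDER BY SUM(rating)

All groups:
  Action: 27.64
  Comedy: 45.56
  Thriller: 46.51

Highest: Thriller (46.51)
Lowest: Action (27.64)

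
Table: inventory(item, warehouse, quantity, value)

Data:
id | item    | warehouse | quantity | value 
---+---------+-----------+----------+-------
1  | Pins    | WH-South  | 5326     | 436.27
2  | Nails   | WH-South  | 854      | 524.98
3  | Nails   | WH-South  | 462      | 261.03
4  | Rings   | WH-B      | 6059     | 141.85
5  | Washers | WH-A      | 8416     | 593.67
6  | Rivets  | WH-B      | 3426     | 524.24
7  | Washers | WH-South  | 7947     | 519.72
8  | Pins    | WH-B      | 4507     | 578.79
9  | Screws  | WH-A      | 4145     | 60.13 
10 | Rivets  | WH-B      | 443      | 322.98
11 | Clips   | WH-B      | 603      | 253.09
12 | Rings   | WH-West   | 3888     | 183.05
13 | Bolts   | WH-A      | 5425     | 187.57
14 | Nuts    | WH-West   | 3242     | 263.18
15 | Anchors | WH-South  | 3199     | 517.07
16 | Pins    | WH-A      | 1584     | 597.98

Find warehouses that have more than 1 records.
SELECT warehouse, COUNT(*) as cnt
FROM inventory
GROUP BY warehouse
HAVING COUNT(*) > 1

Result:
  WH-A: 4
  WH-B: 5
  WH-South: 5
  WH-West: 2

Note: HAVING filters groups after aggregation, WHERE filters rows before.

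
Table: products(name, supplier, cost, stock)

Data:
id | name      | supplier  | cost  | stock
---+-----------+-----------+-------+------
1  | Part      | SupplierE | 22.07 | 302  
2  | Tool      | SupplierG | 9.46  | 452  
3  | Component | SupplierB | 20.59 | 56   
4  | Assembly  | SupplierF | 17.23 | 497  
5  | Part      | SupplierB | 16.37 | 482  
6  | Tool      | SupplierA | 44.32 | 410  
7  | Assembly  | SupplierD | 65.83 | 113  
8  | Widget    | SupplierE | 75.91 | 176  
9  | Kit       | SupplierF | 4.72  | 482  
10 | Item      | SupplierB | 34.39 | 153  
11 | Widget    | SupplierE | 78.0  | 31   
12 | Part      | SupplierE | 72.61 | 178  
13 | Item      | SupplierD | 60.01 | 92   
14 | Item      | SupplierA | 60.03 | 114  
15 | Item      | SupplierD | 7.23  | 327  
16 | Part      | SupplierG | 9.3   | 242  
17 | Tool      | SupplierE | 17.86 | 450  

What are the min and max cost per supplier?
SELECT supplier, MIN(cost), MAX(cost)
FROM products
GROUP BY supplier

Result:
  SupplierA: min=44.32, max=60.03
  SupplierB: min=16.37, max=34.39
  SupplierD: min=7.23, max=65.83
  SupplierE: min=17.86, max=78.00
  SupplierF: min=4.72, max=17.23
  SupplierG: min=9.30, max=9.46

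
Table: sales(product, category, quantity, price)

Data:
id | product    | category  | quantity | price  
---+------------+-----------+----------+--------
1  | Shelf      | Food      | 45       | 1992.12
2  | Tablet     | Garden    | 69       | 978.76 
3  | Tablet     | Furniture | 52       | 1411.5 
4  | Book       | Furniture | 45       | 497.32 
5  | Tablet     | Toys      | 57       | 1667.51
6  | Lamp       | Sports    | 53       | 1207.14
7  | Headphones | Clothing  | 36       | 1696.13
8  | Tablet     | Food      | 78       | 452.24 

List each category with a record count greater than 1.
SELECT category, COUNT(*) as cnt
FROM sales
GROUP BY category
HAVING COUNT(*) > 1

Result:
  Food: 2
  Furniture: 2

Note: HAVING filters groups after aggregation, WHERE filters rows before.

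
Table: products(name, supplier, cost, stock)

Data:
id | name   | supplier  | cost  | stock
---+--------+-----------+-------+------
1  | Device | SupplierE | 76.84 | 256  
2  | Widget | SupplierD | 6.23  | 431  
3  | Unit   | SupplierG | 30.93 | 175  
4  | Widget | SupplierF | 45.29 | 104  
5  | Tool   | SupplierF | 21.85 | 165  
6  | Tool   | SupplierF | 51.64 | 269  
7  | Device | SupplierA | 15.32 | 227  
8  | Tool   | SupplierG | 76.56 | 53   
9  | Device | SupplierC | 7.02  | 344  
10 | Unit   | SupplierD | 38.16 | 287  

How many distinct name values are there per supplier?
SELECT supplier, COUNT(DISTINCT name)
FROM products
GROUP BY supplier

Result:
  SupplierA: 1 distinct
  SupplierC: 1 distinct
  SupplierD: 2 distinct
  SupplierE: 1 distinct
  SupplierF: 2 distinct
  SupplierG: 2 distinct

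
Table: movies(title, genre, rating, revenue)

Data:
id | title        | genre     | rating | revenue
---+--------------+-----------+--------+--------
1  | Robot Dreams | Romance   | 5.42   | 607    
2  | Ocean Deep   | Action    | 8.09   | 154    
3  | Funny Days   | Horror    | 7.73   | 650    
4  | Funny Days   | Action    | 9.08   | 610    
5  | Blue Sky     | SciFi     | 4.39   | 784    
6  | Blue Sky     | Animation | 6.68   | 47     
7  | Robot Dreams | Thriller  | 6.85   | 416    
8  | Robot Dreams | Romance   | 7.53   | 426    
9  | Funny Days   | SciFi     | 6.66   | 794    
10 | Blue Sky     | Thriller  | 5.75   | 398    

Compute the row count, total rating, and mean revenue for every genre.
SELECT genre,
       COUNT(*) as cnt,
       SUM(rating) as total_rating,
       AVG(revenue) as avg_revenue
FROM movies
GROUP BY genre

Result:
  Action: 2 records, 17.17 total rating, 382.00 avg revenue
  Animation: 1 records, 6.68 total rating, 47.00 avg revenue
  Horror: 1 records, 7.73 total rating, 650.00 avg revenue
  Romance: 2 records, 12.95 total rating, 516.50 avg revenue
  SciFi: 2 records, 11.05 total rating, 789.00 avg revenue
  Thriller: 2 records, 12.60 total rating, 407.00 avg revenue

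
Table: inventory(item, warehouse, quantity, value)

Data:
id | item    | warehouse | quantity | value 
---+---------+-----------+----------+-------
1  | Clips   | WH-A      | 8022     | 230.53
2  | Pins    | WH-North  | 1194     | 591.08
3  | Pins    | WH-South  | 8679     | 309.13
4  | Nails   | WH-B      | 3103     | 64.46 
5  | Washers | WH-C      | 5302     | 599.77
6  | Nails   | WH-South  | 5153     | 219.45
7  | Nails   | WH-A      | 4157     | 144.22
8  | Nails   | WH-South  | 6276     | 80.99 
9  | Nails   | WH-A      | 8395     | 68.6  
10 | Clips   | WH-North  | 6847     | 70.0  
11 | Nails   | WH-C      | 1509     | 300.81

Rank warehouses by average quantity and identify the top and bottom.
SELECT warehouse, AVG(quantity)
FROM inventory
GROUP BY warehouse
ORDER BY AVG(quantity)

All groups:
  WH-B: 3103.00
  WH-C: 3405.50
  WH-North: 4020.50
  WH-South: 6702.67
  WH-A: 6858.00

Highest: WH-A (6858.00)
Lowest: WH-B (3103.00)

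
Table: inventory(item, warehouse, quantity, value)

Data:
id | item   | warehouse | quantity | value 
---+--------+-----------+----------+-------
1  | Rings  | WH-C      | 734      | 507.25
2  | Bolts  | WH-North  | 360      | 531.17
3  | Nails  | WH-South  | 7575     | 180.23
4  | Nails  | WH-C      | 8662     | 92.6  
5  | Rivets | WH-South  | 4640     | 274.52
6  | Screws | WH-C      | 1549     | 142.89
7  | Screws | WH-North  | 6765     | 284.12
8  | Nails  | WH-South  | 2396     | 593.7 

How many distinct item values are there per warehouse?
SELECT warehouse, COUNT(DISTINCT item)
FROM inventory
GROUP BY warehouse

Result:
  WH-C: 3 distinct
  WH-North: 2 distinct
  WH-South: 2 distinct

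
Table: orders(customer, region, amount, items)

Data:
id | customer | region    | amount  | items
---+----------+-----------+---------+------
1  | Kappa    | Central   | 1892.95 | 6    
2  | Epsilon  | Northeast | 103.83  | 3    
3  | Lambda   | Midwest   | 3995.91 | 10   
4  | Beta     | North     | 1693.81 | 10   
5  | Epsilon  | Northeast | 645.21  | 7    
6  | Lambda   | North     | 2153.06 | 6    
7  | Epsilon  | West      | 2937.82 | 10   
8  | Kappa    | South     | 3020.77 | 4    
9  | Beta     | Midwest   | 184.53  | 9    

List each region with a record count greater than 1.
SELECT region, COUNT(*) as cnt
FROM orders
GROUP BY region
HAVING COUNT(*) > 1

Result:
  Midwest: 2
  North: 2
  Northeast: 2

Note: HAVING filters groups after aggregation, WHERE filters rows before.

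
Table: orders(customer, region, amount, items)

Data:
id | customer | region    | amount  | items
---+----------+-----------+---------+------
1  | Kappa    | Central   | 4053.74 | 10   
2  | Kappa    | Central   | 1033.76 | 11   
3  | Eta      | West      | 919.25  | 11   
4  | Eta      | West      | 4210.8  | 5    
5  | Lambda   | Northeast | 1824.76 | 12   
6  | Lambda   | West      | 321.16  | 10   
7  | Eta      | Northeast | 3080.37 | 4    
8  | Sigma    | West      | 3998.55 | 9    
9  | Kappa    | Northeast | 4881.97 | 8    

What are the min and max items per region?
SELECT region, MIN(items), MAX(items)
FROM orders
GROUP BY region

Result:
  Central: min=10, max=11
  Northeast: min=4, max=12
  West: min=5, max=11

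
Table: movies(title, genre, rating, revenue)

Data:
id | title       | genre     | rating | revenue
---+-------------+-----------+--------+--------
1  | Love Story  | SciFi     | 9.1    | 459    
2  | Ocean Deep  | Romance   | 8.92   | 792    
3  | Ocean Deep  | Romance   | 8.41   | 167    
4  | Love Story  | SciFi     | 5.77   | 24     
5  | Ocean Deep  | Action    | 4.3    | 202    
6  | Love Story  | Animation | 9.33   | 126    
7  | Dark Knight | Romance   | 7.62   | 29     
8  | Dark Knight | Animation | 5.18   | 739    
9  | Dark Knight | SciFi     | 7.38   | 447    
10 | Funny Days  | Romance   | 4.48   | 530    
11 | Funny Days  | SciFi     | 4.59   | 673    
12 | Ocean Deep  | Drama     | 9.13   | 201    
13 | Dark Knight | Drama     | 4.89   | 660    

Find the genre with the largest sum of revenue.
SELECT genre, SUM(revenue) as val
FROM movies
GROUP BY genre
ORDER BY val DESC
LIMIT 1

Result: SciFi with sum(revenue) = 1603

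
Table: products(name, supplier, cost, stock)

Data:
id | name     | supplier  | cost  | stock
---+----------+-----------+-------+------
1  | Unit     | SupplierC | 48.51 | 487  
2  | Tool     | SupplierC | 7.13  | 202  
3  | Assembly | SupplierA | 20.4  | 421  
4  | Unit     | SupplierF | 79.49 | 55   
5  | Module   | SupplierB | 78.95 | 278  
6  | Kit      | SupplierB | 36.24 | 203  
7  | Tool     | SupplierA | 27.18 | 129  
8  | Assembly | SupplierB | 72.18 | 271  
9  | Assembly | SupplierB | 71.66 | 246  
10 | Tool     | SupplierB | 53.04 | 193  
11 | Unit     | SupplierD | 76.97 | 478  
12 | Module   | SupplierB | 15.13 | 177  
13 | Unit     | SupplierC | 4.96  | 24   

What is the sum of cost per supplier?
SELECT supplier, SUM(cost) as result
FROM products
GROUP BY supplier

Result:
  SupplierA: 47.58
  SupplierB: 327.20
  SupplierC: 60.60
  SupplierD: 76.97
  SupplierF: 79.49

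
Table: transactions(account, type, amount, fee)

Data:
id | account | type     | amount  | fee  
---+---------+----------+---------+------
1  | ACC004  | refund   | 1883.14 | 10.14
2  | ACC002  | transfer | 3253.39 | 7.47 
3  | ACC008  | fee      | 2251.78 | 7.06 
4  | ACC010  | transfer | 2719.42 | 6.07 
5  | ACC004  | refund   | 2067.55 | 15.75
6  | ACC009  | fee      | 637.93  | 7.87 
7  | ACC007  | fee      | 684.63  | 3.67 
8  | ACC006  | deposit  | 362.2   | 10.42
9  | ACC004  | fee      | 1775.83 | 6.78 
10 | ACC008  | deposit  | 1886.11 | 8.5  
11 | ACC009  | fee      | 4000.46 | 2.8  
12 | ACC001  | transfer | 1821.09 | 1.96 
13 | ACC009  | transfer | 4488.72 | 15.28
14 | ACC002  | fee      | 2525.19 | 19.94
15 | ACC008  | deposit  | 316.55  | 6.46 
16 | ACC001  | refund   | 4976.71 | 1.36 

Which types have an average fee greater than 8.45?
SELECT type, AVG(fee)
FROM transactions
GROUP BY type
HAVING AVG(fee) > 8.45

Result:
  deposit: avg=8.46
  refund: avg=9.08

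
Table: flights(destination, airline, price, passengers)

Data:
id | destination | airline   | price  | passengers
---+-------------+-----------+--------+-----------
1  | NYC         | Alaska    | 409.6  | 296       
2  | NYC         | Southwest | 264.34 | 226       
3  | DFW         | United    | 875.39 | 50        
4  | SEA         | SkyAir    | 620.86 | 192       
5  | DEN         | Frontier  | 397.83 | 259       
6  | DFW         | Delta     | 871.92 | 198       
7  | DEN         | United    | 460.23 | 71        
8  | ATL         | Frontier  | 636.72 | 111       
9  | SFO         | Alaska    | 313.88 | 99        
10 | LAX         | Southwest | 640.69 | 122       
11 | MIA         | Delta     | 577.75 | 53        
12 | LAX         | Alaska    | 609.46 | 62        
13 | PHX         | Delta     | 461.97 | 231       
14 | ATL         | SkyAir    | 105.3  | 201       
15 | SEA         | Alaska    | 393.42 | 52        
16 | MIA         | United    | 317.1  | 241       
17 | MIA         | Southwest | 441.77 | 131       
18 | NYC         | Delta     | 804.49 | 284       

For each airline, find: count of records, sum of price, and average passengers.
SELECT airline,
       COUNT(*) as cnt,
       SUM(price) as total_price,
       AVG(passengers) as avg_passengers
FROM flights
GROUP BY airline

Result:
  Alaska: 4 records, 1726.36 total price, 127.25 avg passengers
  Delta: 4 records, 2716.13 total price, 191.50 avg passengers
  Frontier: 2 records, 1034.55 total price, 185.00 avg passengers
  SkyAir: 2 records, 726.16 total price, 196.50 avg passengers
  Southwest: 3 records, 1346.80 total price, 159.67 avg passengers
  United: 3 records, 1652.72 total price, 120.67 avg passengers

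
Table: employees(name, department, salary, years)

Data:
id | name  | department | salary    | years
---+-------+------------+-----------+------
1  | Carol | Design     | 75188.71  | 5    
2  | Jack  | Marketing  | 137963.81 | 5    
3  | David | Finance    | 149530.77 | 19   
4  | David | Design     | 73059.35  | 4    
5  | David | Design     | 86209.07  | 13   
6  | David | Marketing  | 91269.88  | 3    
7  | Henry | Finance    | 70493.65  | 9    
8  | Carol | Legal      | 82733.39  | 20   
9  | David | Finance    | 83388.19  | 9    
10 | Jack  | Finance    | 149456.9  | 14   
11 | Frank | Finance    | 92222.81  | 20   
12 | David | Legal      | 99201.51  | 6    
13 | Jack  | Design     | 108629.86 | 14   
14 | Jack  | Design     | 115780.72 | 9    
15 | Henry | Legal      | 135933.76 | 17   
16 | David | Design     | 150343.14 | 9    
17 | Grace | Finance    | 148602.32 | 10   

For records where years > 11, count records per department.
SELECT department, COUNT(*)
FROM employees
WHERE years > 11
GROUP BY department

Note: WHERE filters rows before grouping.

Result:
  Design: 2
  Finance: 3
  Legal: 2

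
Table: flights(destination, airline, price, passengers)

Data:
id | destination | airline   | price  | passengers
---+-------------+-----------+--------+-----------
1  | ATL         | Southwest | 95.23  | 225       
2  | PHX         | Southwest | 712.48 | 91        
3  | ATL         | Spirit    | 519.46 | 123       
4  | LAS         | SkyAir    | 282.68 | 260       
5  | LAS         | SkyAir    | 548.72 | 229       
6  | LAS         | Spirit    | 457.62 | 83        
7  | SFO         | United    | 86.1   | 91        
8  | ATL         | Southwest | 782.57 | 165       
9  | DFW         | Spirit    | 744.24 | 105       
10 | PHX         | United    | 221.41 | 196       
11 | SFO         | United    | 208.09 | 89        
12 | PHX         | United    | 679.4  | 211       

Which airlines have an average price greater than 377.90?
SELECT airline, AVG(price)
FROM flights
GROUP BY airline
HAVING AVG(price) > 377.90

Result:
  SkyAir: avg=415.70
  Southwest: avg=530.09
  Spirit: avg=573.77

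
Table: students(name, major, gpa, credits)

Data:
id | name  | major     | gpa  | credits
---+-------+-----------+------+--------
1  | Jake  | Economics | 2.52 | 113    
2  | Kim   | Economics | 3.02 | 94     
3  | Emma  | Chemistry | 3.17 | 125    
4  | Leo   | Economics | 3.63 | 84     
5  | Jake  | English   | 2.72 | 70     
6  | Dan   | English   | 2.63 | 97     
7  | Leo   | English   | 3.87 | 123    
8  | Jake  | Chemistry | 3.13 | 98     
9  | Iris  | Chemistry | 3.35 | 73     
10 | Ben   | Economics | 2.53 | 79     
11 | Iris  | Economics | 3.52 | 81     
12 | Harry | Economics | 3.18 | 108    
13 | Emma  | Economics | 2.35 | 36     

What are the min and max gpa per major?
SELECT major, MIN(gpa), MAX(gpa)
FROM students
GROUP BY major

Result:
  Chemistry: min=3.13, max=3.35
  Economics: min=2.35, max=3.63
  English: min=2.63, max=3.87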